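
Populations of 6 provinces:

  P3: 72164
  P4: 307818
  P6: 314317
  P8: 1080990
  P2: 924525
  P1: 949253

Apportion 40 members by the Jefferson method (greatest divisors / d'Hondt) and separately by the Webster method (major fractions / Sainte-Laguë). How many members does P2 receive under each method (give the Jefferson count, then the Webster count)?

11 and 10

Jefferson: P3 0, P4 3, P6 3, P8 12, P2 11, P1 11.
Webster: P3 1, P4 3, P6 3, P8 12, P2 10, P1 11.
P2 gets 11 under Jefferson and 10 under Webster.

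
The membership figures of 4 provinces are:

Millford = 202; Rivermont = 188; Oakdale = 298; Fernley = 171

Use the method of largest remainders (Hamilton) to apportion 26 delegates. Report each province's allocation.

Millford=6, Rivermont=6, Oakdale=9, Fernley=5

Total 859; standard divisor 859/26 ≈ 33.038.
Standard quotas: Millford 6.114, Rivermont 5.690, Oakdale 9.020, Fernley 5.176.
Lower quotas: Millford 6, Rivermont 5, Oakdale 9, Fernley 5 (sum 25, leaving 1 seat).
Remainders in descending order: Rivermont 0.690, Fernley 0.176, Millford 0.114, Oakdale 0.020.
The surplus seat goes to Rivermont.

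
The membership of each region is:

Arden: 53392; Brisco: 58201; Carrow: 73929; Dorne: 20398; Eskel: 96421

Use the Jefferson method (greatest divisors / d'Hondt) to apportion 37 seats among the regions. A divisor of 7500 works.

With modified divisor 7500: modified quotas Arden 7.119, Brisco 7.760, Carrow 9.857, Dorne 2.720, Eskel 12.856.
Rounding down: Arden 7, Brisco 7, Carrow 9, Dorne 2, Eskel 12 (total 37).

Arden 7, Brisco 7, Carrow 9, Dorne 2, Eskel 12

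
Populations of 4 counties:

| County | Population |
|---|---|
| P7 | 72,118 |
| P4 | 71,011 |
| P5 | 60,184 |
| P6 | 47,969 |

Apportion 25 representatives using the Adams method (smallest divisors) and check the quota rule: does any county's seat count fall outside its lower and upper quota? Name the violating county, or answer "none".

Standard quotas: P7 7.175, P4 7.065, P5 5.988, P6 4.772.
Adams allocation: P7 7, P4 7, P5 6, P6 5.
Every allocation lies between the lower and upper quota.

none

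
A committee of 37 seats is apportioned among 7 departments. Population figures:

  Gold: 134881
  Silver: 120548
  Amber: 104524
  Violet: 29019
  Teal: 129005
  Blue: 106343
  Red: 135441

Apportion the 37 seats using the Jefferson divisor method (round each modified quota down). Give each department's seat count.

Gold 7, Silver 6, Amber 5, Violet 1, Teal 6, Blue 5, Red 7

Standard divisor 759761/37 ≈ 20534.081; standard quotas: Gold 6.569, Silver 5.871, Amber 5.090, Violet 1.413, Teal 6.282, Blue 5.179, Red 6.596.
Rounding down gives 6, 5, 5, 1, 6, 5, 6 = 34 seats, so the divisor must be adjusted.
With modified divisor 18800: modified quotas Gold 7.175, Silver 6.412, Amber 5.560, Violet 1.544, Teal 6.862, Blue 5.657, Red 7.204.
Rounding down: Gold 7, Silver 6, Amber 5, Violet 1, Teal 6, Blue 5, Red 7 (total 37).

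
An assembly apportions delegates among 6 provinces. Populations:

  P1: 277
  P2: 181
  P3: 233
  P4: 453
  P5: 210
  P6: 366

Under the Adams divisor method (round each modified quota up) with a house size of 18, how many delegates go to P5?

Standard divisor 1720/18 ≈ 95.556; standard quotas: P1 2.899, P2 1.894, P3 2.438, P4 4.741, P5 2.198, P6 3.830.
Rounding up gives 3, 2, 3, 5, 3, 4 = 20 seats, so the divisor must be adjusted.
With modified divisor 115: modified quotas P1 2.409, P2 1.574, P3 2.026, P4 3.939, P5 1.826, P6 3.183.
Rounding up: P1 3, P2 2, P3 3, P4 4, P5 2, P6 4 (total 18).
P5 receives 2.

2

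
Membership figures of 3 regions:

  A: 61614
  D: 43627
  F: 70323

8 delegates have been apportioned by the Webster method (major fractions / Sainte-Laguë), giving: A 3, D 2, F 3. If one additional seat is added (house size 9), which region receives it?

F

Priority for the next seat is population ÷ (current seats + 0.5).
Priorities: A 17604.000, D 17450.800, F 20092.286.
Highest priority: F.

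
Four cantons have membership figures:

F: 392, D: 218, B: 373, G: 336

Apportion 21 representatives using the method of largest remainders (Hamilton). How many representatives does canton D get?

The standard divisor is 1319/21 ≈ 62.81.
Standard quotas: F 6.241, D 3.471, B 5.939, G 5.350.
Lower quotas: F 6, D 3, B 5, G 5 (sum 19, leaving 2 seats).
Remainders in descending order: B 0.939, D 0.471, G 0.350, F 0.241.
The surplus seats go to B, D.
D receives 4.

4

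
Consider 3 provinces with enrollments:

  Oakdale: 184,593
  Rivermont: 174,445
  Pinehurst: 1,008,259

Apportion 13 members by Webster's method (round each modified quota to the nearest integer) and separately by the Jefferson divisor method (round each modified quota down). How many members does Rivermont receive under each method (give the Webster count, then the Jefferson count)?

2 and 1

Webster: Oakdale 2, Rivermont 2, Pinehurst 9.
Jefferson: Oakdale 2, Rivermont 1, Pinehurst 10.
Rivermont gets 2 under Webster and 1 under Jefferson.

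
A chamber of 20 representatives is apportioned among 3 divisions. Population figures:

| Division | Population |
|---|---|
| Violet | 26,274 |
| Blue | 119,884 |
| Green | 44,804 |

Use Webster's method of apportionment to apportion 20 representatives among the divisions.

Violet 3; Blue 12; Green 5

Standard divisor 190962/20 ≈ 9548.1; standard quotas: Violet 2.752, Blue 12.556, Green 4.692.
Rounding to the nearest integer gives 3, 13, 5 = 21 seats, so the divisor must be adjusted.
With modified divisor 9800: modified quotas Violet 2.681, Blue 12.233, Green 4.572.
Rounding to the nearest integer: Violet 3, Blue 12, Green 5 (total 20).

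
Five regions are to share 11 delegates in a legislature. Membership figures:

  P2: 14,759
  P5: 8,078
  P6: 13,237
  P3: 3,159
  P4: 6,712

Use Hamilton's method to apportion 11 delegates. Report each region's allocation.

P2 3; P5 2; P6 3; P3 1; P4 2

Standard divisor: 45945 ÷ 11 ≈ 4176.818.
Standard quotas: P2 3.5336, P5 1.9340, P6 3.1692, P3 0.7563, P4 1.6070.
Lower quotas: P2 3, P5 1, P6 3, P3 0, P4 1 (sum 8, leaving 3 seats).
Remainders in descending order: P5 0.9340, P3 0.7563, P4 0.6070, P2 0.5336, P6 0.1692.
The surplus seats go to P5, P3, P4.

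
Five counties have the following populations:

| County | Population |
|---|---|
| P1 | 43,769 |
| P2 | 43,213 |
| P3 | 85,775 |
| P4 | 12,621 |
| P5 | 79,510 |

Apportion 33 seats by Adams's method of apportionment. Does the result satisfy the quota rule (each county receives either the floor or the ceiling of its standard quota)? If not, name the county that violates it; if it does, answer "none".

none

Standard quotas: P1 5.453, P2 5.384, P3 10.686, P4 1.572, P5 9.905.
Adams allocation: P1 6, P2 5, P3 10, P4 2, P5 10.
Every allocation lies between the lower and upper quota.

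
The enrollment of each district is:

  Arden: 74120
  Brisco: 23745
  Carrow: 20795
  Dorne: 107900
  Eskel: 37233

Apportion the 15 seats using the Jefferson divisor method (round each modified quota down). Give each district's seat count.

Arden 4, Brisco 1, Carrow 1, Dorne 7, Eskel 2

Standard divisor 263793/15 ≈ 17586.2; standard quotas: Arden 4.215, Brisco 1.350, Carrow 1.182, Dorne 6.135, Eskel 2.117.
Rounding down gives 4, 1, 1, 6, 2 = 14 seats, so the divisor must be adjusted.
With modified divisor 15100: modified quotas Arden 4.909, Brisco 1.573, Carrow 1.377, Dorne 7.146, Eskel 2.466.
Rounding down: Arden 4, Brisco 1, Carrow 1, Dorne 7, Eskel 2 (total 15).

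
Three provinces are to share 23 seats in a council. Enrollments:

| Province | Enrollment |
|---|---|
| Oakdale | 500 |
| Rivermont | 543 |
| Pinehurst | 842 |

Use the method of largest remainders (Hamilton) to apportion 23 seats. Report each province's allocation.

Oakdale 6, Rivermont 7, Pinehurst 10

Standard divisor: 1885 ÷ 23 ≈ 81.957.
Standard quotas: Oakdale 6.101, Rivermont 6.625, Pinehurst 10.274.
Lower quotas: Oakdale 6, Rivermont 6, Pinehurst 10 (sum 22, leaving 1 seat).
Remainders in descending order: Rivermont 0.625, Pinehurst 0.274, Oakdale 0.101.
The surplus seat goes to Rivermont.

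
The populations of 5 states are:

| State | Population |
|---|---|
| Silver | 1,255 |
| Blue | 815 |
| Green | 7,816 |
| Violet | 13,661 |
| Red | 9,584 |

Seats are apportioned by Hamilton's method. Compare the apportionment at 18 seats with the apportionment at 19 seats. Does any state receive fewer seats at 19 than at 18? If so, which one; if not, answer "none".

Blue

At 18 seats: Silver 1, Blue 1, Green 4, Violet 7, Red 5.
At 19 seats: Silver 1, Blue 0, Green 4, Violet 8, Red 6.
Blue drops from 1 to 0.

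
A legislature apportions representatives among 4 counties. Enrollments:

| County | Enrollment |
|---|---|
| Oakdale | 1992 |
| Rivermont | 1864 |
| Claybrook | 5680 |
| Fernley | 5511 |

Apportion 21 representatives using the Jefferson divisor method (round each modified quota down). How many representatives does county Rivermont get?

Standard divisor 15047/21 ≈ 716.524; standard quotas: Oakdale 2.780, Rivermont 2.601, Claybrook 7.927, Fernley 7.691.
Rounding down gives 2, 2, 7, 7 = 18 seats, so the divisor must be adjusted.
With modified divisor 650: modified quotas Oakdale 3.065, Rivermont 2.868, Claybrook 8.738, Fernley 8.478.
Rounding down: Oakdale 3, Rivermont 2, Claybrook 8, Fernley 8 (total 21).
Rivermont receives 2.

2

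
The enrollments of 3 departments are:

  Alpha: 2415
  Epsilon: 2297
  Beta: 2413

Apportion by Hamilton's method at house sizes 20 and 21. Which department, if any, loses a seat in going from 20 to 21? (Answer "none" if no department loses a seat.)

At 20 seats: Alpha 7, Epsilon 6, Beta 7.
At 21 seats: Alpha 7, Epsilon 7, Beta 7.
No department's allocation decreased.

none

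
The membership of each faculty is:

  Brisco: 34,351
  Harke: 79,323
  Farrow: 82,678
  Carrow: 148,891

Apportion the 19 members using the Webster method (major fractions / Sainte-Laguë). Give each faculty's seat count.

Standard divisor 345243/19 ≈ 18170.684; standard quotas: Brisco 1.890, Harke 4.365, Farrow 4.550, Carrow 8.194.
Rounding to the nearest integer gives Brisco 2, Harke 4, Farrow 5, Carrow 8 — total 19, matching the house size, so no adjustment is needed.

Brisco 2, Harke 4, Farrow 5, Carrow 8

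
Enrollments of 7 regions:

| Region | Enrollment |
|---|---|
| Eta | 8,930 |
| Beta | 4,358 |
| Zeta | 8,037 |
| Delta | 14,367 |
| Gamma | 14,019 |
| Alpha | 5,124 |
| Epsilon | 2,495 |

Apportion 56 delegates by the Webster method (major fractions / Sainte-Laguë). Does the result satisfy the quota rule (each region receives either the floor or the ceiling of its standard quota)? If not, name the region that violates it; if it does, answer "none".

none

Standard quotas: Eta 8.723, Beta 4.257, Zeta 7.851, Delta 14.034, Gamma 13.694, Alpha 5.005, Epsilon 2.437.
Webster allocation: Eta 9, Beta 4, Zeta 8, Delta 14, Gamma 14, Alpha 5, Epsilon 2.
Every allocation lies between the lower and upper quota.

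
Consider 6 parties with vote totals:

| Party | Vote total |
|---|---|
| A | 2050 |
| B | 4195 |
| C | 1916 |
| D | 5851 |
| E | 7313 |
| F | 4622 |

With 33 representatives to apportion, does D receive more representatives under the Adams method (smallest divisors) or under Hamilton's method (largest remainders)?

Hamilton

Adams: A 3, B 5, C 3, D 7, E 9, F 6.
Hamilton: A 3, B 5, C 2, D 8, E 9, F 6.
D gets 7 under Adams and 8 under Hamilton.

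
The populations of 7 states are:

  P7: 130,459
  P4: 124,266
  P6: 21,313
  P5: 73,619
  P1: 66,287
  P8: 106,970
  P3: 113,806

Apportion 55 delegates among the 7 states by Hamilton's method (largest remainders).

P7 11; P4 11; P6 2; P5 6; P1 6; P8 9; P3 10

Standard divisor: 636720 ÷ 55 ≈ 11576.727.
Standard quotas: P7 11.2691, P4 10.7341, P6 1.8410, P5 6.3592, P1 5.7259, P8 9.2401, P3 9.8306.
Lower quotas: P7 11, P4 10, P6 1, P5 6, P1 5, P8 9, P3 9 (sum 51, leaving 4 seats).
Remainders in descending order: P6 0.8410, P3 0.8306, P4 0.7341, P1 0.7259, P5 0.3592, P7 0.2691, P8 0.2401.
Largest remainders: P6, P3, P4, P1 receive the extra seats.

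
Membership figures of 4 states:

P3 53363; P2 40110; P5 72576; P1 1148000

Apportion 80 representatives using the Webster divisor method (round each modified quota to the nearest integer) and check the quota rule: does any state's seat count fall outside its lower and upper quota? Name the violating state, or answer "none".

Standard quotas: P3 3.249, P2 2.442, P5 4.418, P1 69.891.
Webster allocation: P3 3, P2 2, P5 4, P1 71.
P1 has quota 69.891 (lower 69, upper 70) but receives 71 — outside the quota interval.

P1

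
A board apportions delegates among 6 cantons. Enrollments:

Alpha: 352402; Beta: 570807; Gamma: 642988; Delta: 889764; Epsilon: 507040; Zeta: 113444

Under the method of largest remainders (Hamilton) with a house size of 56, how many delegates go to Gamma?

Total 3076445; standard divisor 3076445/56 ≈ 54936.518.
Standard quotas: Alpha 6.4147, Beta 10.3903, Gamma 11.7042, Delta 16.1962, Epsilon 9.2296, Zeta 2.0650.
Lower quotas: Alpha 6, Beta 10, Gamma 11, Delta 16, Epsilon 9, Zeta 2 (sum 54, leaving 2 seats).
Remainders in descending order: Gamma 0.7042, Alpha 0.4147, Beta 0.3903, Epsilon 0.2296, Delta 0.1962, Zeta 0.0650.
The surplus seats go to Gamma, Alpha.
Gamma receives 12.

12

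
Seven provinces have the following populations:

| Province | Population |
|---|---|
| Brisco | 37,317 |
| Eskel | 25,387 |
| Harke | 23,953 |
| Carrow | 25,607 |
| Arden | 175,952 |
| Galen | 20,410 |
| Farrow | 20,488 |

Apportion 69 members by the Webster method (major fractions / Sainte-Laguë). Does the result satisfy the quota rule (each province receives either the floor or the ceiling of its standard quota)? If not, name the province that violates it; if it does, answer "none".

Arden

Standard quotas: Brisco 7.824, Eskel 5.322, Harke 5.022, Carrow 5.369, Arden 36.889, Galen 4.279, Farrow 4.295.
Webster allocation: Brisco 8, Eskel 5, Harke 5, Carrow 5, Arden 38, Galen 4, Farrow 4.
Arden has quota 36.889 (lower 36, upper 37) but receives 38 — outside the quota interval.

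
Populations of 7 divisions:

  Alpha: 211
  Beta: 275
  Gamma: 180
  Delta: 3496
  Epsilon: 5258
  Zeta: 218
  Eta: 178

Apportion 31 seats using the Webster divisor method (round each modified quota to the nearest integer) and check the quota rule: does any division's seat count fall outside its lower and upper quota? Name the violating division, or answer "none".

Standard quotas: Alpha 0.666, Beta 0.868, Gamma 0.568, Delta 11.041, Epsilon 16.605, Zeta 0.688, Eta 0.562.
Webster allocation: Alpha 1, Beta 1, Gamma 1, Delta 10, Epsilon 16, Zeta 1, Eta 1.
Delta has quota 11.041 (lower 11, upper 12) but receives 10 — outside the quota interval.

Delta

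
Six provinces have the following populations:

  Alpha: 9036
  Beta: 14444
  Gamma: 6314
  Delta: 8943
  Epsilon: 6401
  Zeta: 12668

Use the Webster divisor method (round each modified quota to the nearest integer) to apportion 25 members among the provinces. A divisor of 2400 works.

With modified divisor 2400: modified quotas Alpha 3.765, Beta 6.018, Gamma 2.631, Delta 3.726, Epsilon 2.667, Zeta 5.278.
Rounding to the nearest integer: Alpha 4, Beta 6, Gamma 3, Delta 4, Epsilon 3, Zeta 5 (total 25).

Alpha 4; Beta 6; Gamma 3; Delta 4; Epsilon 3; Zeta 5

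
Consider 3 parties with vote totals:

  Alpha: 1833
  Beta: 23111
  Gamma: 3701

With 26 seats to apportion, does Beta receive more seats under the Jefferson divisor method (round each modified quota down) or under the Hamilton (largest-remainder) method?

Jefferson

Jefferson: Alpha 1, Beta 22, Gamma 3.
Hamilton: Alpha 2, Beta 21, Gamma 3.
Beta gets 22 under Jefferson and 21 under Hamilton.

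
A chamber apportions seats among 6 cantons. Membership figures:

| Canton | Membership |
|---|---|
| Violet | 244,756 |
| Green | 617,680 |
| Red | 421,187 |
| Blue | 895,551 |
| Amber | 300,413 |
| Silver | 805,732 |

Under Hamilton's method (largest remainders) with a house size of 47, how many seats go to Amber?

The standard divisor is 3285319/47 ≈ 69900.404.
Standard quotas: Violet 3.5015, Green 8.8366, Red 6.0255, Blue 12.8118, Amber 4.2977, Silver 11.5269.
Lower quotas: Violet 3, Green 8, Red 6, Blue 12, Amber 4, Silver 11 (sum 44, leaving 3 seats).
Remainders in descending order: Green 0.8366, Blue 0.8118, Silver 0.5269, Violet 0.5015, Amber 0.2977, Red 0.0255.
Largest remainders: Green, Blue, Silver receive the extra seats.
Amber receives 4.

4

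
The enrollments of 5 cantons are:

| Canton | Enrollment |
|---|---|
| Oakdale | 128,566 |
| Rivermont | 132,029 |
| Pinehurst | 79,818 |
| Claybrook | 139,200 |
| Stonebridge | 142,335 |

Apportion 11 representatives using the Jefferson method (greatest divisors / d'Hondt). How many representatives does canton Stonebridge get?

Standard divisor 621948/11 ≈ 56540.727; standard quotas: Oakdale 2.274, Rivermont 2.335, Pinehurst 1.412, Claybrook 2.462, Stonebridge 2.517.
Rounding down gives 2, 2, 1, 2, 2 = 9 seats, so the divisor must be adjusted.
With modified divisor 45200: modified quotas Oakdale 2.844, Rivermont 2.921, Pinehurst 1.766, Claybrook 3.080, Stonebridge 3.149.
Rounding down: Oakdale 2, Rivermont 2, Pinehurst 1, Claybrook 3, Stonebridge 3 (total 11).
Stonebridge receives 3.

3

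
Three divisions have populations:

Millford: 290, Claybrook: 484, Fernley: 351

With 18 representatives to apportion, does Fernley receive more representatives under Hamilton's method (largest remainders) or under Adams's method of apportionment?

Adams

Hamilton: Millford 5, Claybrook 8, Fernley 5.
Adams: Millford 5, Claybrook 7, Fernley 6.
Fernley gets 5 under Hamilton and 6 under Adams.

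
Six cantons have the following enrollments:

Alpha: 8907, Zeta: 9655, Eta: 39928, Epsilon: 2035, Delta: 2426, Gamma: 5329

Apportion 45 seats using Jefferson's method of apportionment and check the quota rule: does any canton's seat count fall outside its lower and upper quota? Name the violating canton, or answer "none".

Standard quotas: Alpha 5.870, Zeta 6.363, Eta 26.315, Epsilon 1.341, Delta 1.599, Gamma 3.512.
Jefferson allocation: Alpha 6, Zeta 6, Eta 28, Epsilon 1, Delta 1, Gamma 3.
Eta has quota 26.315 (lower 26, upper 27) but receives 28 — outside the quota interval.

Eta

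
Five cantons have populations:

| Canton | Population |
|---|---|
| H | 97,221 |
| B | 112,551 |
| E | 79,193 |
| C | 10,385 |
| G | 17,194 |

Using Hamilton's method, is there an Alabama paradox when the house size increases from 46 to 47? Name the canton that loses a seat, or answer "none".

C

At 46 seats: H 14, B 16, E 12, C 2, G 2.
At 47 seats: H 14, B 17, E 12, C 1, G 3.
C drops from 2 to 1.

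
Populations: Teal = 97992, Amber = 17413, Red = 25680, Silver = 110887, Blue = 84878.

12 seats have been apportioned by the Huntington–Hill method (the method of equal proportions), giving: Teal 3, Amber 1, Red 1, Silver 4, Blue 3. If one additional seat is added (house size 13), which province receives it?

Teal

Priority for the next seat is population ÷ (√(s·(s+1))).
Priorities: Teal 28287.854, Amber 12312.850, Red 18158.502, Silver 24795.087, Blue 24502.168.
Highest priority: Teal.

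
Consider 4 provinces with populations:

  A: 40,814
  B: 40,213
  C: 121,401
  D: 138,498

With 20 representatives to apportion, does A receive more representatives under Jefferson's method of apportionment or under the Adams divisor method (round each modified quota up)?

Adams

Jefferson: A 2, B 2, C 7, D 9.
Adams: A 3, B 3, C 7, D 7.
A gets 2 under Jefferson and 3 under Adams.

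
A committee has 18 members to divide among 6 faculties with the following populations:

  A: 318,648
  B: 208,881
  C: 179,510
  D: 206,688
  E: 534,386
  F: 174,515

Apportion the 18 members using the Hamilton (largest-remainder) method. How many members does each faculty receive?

A: 4; B: 2; C: 2; D: 2; E: 6; F: 2

Total 1622628; standard divisor 1622628/18 = 90146.
Standard quotas: A 3.5348, B 2.3171, C 1.9913, D 2.2928, E 5.9280, F 1.9359.
Lower quotas: A 3, B 2, C 1, D 2, E 5, F 1 (sum 14, leaving 4 seats).
Remainders in descending order: C 0.9913, F 0.9359, E 0.9280, A 0.5348, B 0.3171, D 0.2928.
Largest remainders: C, F, E, A receive the extra seats.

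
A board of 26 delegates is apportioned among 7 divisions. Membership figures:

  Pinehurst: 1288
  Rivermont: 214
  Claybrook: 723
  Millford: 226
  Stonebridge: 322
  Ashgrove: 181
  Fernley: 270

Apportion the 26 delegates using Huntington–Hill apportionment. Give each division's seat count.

With divisor 130: modified quotas Pinehurst 9.908, Rivermont 1.646, Claybrook 5.562, Millford 1.738, Stonebridge 2.477, Ashgrove 1.392, Fernley 2.077.
Geometric-mean thresholds: Pinehurst √(9·10)=9.487, Rivermont √(1·2)=1.414, Claybrook √(5·6)=5.477, Millford √(1·2)=1.414, Stonebridge √(2·3)=2.449, Ashgrove √(1·2)=1.414, Fernley √(2·3)=2.449.
Each quota rounded against its threshold gives Pinehurst 10, Rivermont 2, Claybrook 6, Millford 2, Stonebridge 3, Ashgrove 1, Fernley 2 (total 26).

Pinehurst 10, Rivermont 2, Claybrook 6, Millford 2, Stonebridge 3, Ashgrove 1, Fernley 2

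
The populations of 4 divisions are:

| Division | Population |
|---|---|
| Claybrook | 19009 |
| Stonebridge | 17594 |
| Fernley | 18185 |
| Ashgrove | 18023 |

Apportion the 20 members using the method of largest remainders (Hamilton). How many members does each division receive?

Standard divisor: 72811 ÷ 20 ≈ 3640.55.
Standard quotas: Claybrook 5.2215, Stonebridge 4.8328, Fernley 4.9951, Ashgrove 4.9506.
Lower quotas: Claybrook 5, Stonebridge 4, Fernley 4, Ashgrove 4 (sum 17, leaving 3 seats).
Remainders in descending order: Fernley 0.9951, Ashgrove 0.9506, Stonebridge 0.8328, Claybrook 0.2215.
The surplus seats go to Fernley, Ashgrove, Stonebridge.

Claybrook 5; Stonebridge 5; Fernley 5; Ashgrove 5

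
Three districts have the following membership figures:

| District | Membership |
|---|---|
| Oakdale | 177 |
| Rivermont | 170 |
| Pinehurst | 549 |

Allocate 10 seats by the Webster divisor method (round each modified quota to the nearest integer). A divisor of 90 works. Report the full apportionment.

Oakdale=2, Rivermont=2, Pinehurst=6

With modified divisor 90: modified quotas Oakdale 1.967, Rivermont 1.889, Pinehurst 6.100.
Rounding to the nearest integer: Oakdale 2, Rivermont 2, Pinehurst 6 (total 10).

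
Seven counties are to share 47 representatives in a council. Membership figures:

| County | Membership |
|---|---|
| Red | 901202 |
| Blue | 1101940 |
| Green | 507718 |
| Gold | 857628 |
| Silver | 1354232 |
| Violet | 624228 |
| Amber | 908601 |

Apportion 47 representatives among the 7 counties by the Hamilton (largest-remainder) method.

Total 6255549; standard divisor 6255549/47 ≈ 133096.787.
Standard quotas: Red 6.7710, Blue 8.2792, Green 3.8147, Gold 6.4436, Silver 10.1748, Violet 4.6900, Amber 6.8266.
Lower quotas: Red 6, Blue 8, Green 3, Gold 6, Silver 10, Violet 4, Amber 6 (sum 43, leaving 4 seats).
Remainders in descending order: Amber 0.8266, Green 0.8147, Red 0.7710, Violet 0.6900, Gold 0.4436, Blue 0.2792, Silver 0.1748.
The surplus seats go to Amber, Green, Red, Violet.

Red 7, Blue 8, Green 4, Gold 6, Silver 10, Violet 5, Amber 7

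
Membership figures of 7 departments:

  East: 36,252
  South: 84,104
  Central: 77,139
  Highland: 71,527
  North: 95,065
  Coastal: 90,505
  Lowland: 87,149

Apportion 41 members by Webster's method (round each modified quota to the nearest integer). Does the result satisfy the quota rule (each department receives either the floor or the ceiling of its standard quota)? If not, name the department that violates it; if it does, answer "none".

Standard quotas: East 2.744, South 6.365, Central 5.838, Highland 5.413, North 7.195, Coastal 6.850, Lowland 6.596.
Webster allocation: East 3, South 6, Central 6, Highland 5, North 7, Coastal 7, Lowland 7.
Every allocation lies between the lower and upper quota.

none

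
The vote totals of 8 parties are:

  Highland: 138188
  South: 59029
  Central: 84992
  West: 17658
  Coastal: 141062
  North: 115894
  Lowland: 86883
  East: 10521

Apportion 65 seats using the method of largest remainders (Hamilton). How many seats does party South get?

6

The standard divisor is 654227/65 ≈ 10065.031.
Standard quotas: Highland 13.7295, South 5.8648, Central 8.4443, West 1.7544, Coastal 14.0151, North 11.5145, Lowland 8.6322, East 1.0453.
Lower quotas: Highland 13, South 5, Central 8, West 1, Coastal 14, North 11, Lowland 8, East 1 (sum 61, leaving 4 seats).
Remainders in descending order: South 0.8648, West 0.7544, Highland 0.7295, Lowland 0.6322, North 0.5145, Central 0.4443, East 0.0453, Coastal 0.0151.
Largest remainders: South, West, Highland, Lowland receive the extra seats.
South receives 6.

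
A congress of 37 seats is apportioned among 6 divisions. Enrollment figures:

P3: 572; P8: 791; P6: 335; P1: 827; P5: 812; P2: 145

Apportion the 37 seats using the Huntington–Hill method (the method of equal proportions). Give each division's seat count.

With divisor 96: modified quotas P3 5.958, P8 8.240, P6 3.490, P1 8.615, P5 8.458, P2 1.510.
Geometric-mean thresholds: P3 √(5·6)=5.477, P8 √(8·9)=8.485, P6 √(3·4)=3.464, P1 √(8·9)=8.485, P5 √(8·9)=8.485, P2 √(1·2)=1.414.
Each quota rounded against its threshold gives P3 6, P8 8, P6 4, P1 9, P5 8, P2 2 (total 37).

P3=6, P8=8, P6=4, P1=9, P5=8, P2=2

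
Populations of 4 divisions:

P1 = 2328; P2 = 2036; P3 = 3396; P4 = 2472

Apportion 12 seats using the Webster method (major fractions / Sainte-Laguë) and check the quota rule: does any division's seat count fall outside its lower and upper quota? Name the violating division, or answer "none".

none

Standard quotas: P1 2.730, P2 2.388, P3 3.983, P4 2.899.
Webster allocation: P1 3, P2 2, P3 4, P4 3.
Every allocation lies between the lower and upper quota.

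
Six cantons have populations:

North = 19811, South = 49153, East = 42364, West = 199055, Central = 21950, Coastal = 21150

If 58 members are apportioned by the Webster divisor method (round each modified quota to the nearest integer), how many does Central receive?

Standard divisor 353483/58 ≈ 6094.534; standard quotas: North 3.251, South 8.065, East 6.951, West 32.661, Central 3.602, Coastal 3.470.
Rounding to the nearest integer gives North 3, South 8, East 7, West 33, Central 4, Coastal 3 — total 58, matching the house size, so no adjustment is needed.
Central receives 4.

4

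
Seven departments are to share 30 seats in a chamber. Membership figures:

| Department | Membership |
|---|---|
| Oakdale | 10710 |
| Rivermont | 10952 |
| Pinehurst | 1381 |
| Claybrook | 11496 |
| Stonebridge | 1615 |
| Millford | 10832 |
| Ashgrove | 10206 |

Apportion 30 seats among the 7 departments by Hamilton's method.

The standard divisor is 57192/30 ≈ 1906.4.
Standard quotas: Oakdale 5.6179, Rivermont 5.7449, Pinehurst 0.7244, Claybrook 6.0302, Stonebridge 0.8471, Millford 5.6819, Ashgrove 5.3535.
Lower quotas: Oakdale 5, Rivermont 5, Pinehurst 0, Claybrook 6, Stonebridge 0, Millford 5, Ashgrove 5 (sum 26, leaving 4 seats).
Remainders in descending order: Stonebridge 0.8471, Rivermont 0.7449, Pinehurst 0.7244, Millford 0.6819, Oakdale 0.6179, Ashgrove 0.3535, Claybrook 0.0302.
The surplus seats go to Stonebridge, Rivermont, Pinehurst, Millford.

Oakdale: 5, Rivermont: 6, Pinehurst: 1, Claybrook: 6, Stonebridge: 1, Millford: 6, Ashgrove: 5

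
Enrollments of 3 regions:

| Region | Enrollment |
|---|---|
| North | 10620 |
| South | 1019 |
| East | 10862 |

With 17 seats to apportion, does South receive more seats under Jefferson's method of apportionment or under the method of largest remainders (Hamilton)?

Jefferson: North 8, South 0, East 9.
Hamilton: North 8, South 1, East 8.
South gets 0 under Jefferson and 1 under Hamilton.

Hamilton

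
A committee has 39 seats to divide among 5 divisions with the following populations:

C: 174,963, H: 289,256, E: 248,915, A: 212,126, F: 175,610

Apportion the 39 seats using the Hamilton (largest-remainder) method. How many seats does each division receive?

C 6; H 10; E 9; A 8; F 6

Total 1100870; standard divisor 1100870/39 ≈ 28227.436.
Standard quotas: C 6.1983, H 10.2473, E 8.8182, A 7.5149, F 6.2213.
Lower quotas: C 6, H 10, E 8, A 7, F 6 (sum 37, leaving 2 seats).
Remainders in descending order: E 0.8182, A 0.5149, H 0.2473, F 0.2213, C 0.1983.
Largest remainders: E, A receive the extra seats.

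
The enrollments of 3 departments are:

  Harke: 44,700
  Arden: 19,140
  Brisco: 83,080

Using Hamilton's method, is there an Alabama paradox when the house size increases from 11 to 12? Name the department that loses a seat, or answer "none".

At 11 seats: Harke 3, Arden 2, Brisco 6.
At 12 seats: Harke 4, Arden 1, Brisco 7.
Arden drops from 2 to 1.

Arden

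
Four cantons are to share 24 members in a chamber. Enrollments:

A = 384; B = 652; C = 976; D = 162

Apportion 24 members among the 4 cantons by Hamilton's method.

A: 4, B: 7, C: 11, D: 2

Total 2174; standard divisor 2174/24 ≈ 90.583.
Standard quotas: A 4.239, B 7.198, C 10.775, D 1.788.
Lower quotas: A 4, B 7, C 10, D 1 (sum 22, leaving 2 seats).
Remainders in descending order: D 0.788, C 0.775, A 0.239, B 0.198.
The surplus seats go to D, C.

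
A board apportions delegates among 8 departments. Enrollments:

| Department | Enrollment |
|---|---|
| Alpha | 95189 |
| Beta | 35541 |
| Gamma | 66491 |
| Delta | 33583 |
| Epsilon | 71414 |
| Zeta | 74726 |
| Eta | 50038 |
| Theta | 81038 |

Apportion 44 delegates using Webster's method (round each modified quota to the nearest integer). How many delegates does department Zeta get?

7

Standard divisor 508020/44 ≈ 11545.909; standard quotas: Alpha 8.244, Beta 3.078, Gamma 5.759, Delta 2.909, Epsilon 6.185, Zeta 6.472, Eta 4.334, Theta 7.019.
Rounding to the nearest integer gives 8, 3, 6, 3, 6, 6, 4, 7 = 43 seats, so the divisor must be adjusted.
With modified divisor 11300: modified quotas Alpha 8.424, Beta 3.145, Gamma 5.884, Delta 2.972, Epsilon 6.320, Zeta 6.613, Eta 4.428, Theta 7.172.
Rounding to the nearest integer: Alpha 8, Beta 3, Gamma 6, Delta 3, Epsilon 6, Zeta 7, Eta 4, Theta 7 (total 44).
Zeta receives 7.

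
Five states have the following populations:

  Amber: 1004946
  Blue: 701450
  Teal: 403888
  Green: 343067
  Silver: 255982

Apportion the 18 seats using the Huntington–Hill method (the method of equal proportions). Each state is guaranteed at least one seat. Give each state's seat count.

Amber 6, Blue 5, Teal 3, Green 2, Silver 2

With divisor 155958: modified quotas Amber 6.444, Blue 4.498, Teal 2.590, Green 2.200, Silver 1.641.
Geometric-mean thresholds: Amber √(6·7)=6.481, Blue √(4·5)=4.472, Teal √(2·3)=2.449, Green √(2·3)=2.449, Silver √(1·2)=1.414.
Each quota rounded against its threshold gives Amber 6, Blue 5, Teal 3, Green 2, Silver 2 (total 18).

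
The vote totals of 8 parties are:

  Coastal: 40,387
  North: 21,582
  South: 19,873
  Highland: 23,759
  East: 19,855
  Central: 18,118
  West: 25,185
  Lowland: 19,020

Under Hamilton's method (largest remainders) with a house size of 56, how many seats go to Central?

Total 187779; standard divisor 187779/56 ≈ 3353.196.
Standard quotas: Coastal 12.0443, North 6.4362, South 5.9266, Highland 7.0855, East 5.9212, Central 5.4032, West 7.5107, Lowland 5.6722.
Lower quotas: Coastal 12, North 6, South 5, Highland 7, East 5, Central 5, West 7, Lowland 5 (sum 52, leaving 4 seats).
Remainders in descending order: South 0.9266, East 0.9212, Lowland 0.6722, West 0.5107, North 0.4362, Central 0.4032, Highland 0.0855, Coastal 0.0443.
Largest remainders: South, East, Lowland, West receive the extra seats.
Central receives 5.

5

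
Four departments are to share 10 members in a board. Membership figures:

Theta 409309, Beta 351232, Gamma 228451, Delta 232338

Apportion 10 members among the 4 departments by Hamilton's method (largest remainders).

Theta 3, Beta 3, Gamma 2, Delta 2

Total 1221330; standard divisor 1221330/10 = 122133.
Standard quotas: Theta 3.3513, Beta 2.8758, Gamma 1.8705, Delta 1.9023.
Lower quotas: Theta 3, Beta 2, Gamma 1, Delta 1 (sum 7, leaving 3 seats).
Remainders in descending order: Delta 0.9023, Beta 0.8758, Gamma 0.8705, Theta 0.3513.
Largest remainders: Delta, Beta, Gamma receive the extra seats.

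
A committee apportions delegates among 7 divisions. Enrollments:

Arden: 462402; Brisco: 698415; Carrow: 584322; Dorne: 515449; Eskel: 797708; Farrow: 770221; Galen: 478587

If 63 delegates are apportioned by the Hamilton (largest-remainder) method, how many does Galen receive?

7

Total 4307104; standard divisor 4307104/63 ≈ 68366.73.
Standard quotas: Arden 6.7636, Brisco 10.2157, Carrow 8.5469, Dorne 7.5395, Eskel 11.6681, Farrow 11.2660, Galen 7.0003.
Lower quotas: Arden 6, Brisco 10, Carrow 8, Dorne 7, Eskel 11, Farrow 11, Galen 7 (sum 60, leaving 3 seats).
Remainders in descending order: Arden 0.7636, Eskel 0.6681, Carrow 0.5469, Dorne 0.5395, Farrow 0.2660, Brisco 0.2157, Galen 0.0003.
The surplus seats go to Arden, Eskel, Carrow.
Galen receives 7.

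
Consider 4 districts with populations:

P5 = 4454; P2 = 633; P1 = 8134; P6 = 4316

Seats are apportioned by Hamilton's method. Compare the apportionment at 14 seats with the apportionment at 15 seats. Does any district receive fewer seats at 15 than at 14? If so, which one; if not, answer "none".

At 14 seats: P5 4, P2 1, P1 6, P6 3.
At 15 seats: P5 4, P2 0, P1 7, P6 4.
P2 drops from 1 to 0.

P2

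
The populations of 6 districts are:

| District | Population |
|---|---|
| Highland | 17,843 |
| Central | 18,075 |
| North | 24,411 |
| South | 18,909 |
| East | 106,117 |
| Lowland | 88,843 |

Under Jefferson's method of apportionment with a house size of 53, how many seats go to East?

Standard divisor 274198/53 ≈ 5173.547; standard quotas: Highland 3.449, Central 3.494, North 4.718, South 3.655, East 20.511, Lowland 17.173.
Rounding down gives 3, 3, 4, 3, 20, 17 = 50 seats, so the divisor must be adjusted.
With modified divisor 4850: modified quotas Highland 3.679, Central 3.727, North 5.033, South 3.899, East 21.880, Lowland 18.318.
Rounding down: Highland 3, Central 3, North 5, South 3, East 21, Lowland 18 (total 53).
East receives 21.

21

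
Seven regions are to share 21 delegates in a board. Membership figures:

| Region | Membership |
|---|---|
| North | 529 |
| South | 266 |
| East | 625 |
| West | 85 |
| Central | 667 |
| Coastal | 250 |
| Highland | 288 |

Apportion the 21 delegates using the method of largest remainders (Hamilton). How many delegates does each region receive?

Total 2710; standard divisor 2710/21 ≈ 129.048.
Standard quotas: North 4.099, South 2.061, East 4.843, West 0.659, Central 5.169, Coastal 1.937, Highland 2.232.
Lower quotas: North 4, South 2, East 4, West 0, Central 5, Coastal 1, Highland 2 (sum 18, leaving 3 seats).
Remainders in descending order: Coastal 0.937, East 0.843, West 0.659, Highland 0.232, Central 0.169, North 0.099, South 0.061.
Largest remainders: Coastal, East, West receive the extra seats.

North: 4; South: 2; East: 5; West: 1; Central: 5; Coastal: 2; Highland: 2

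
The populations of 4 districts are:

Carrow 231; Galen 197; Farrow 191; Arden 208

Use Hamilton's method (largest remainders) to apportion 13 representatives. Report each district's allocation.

Carrow=4, Galen=3, Farrow=3, Arden=3

Total 827; standard divisor 827/13 ≈ 63.615.
Standard quotas: Carrow 3.631, Galen 3.097, Farrow 3.002, Arden 3.270.
Lower quotas: Carrow 3, Galen 3, Farrow 3, Arden 3 (sum 12, leaving 1 seat).
Remainders in descending order: Carrow 0.631, Arden 0.270, Galen 0.097, Farrow 0.002.
The surplus seat goes to Carrow.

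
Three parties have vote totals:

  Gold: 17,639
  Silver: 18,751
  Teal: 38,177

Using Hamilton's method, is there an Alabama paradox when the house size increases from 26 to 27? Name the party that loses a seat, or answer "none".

none

At 26 seats: Gold 6, Silver 7, Teal 13.
At 27 seats: Gold 6, Silver 7, Teal 14.
No party's allocation decreased.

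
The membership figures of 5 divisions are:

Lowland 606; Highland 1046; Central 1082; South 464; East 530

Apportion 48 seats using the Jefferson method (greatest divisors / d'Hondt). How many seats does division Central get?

14

Standard divisor 3728/48 ≈ 77.667; standard quotas: Lowland 7.803, Highland 13.468, Central 13.931, South 5.974, East 6.824.
Rounding down gives 7, 13, 13, 5, 6 = 44 seats, so the divisor must be adjusted.
With modified divisor 75: modified quotas Lowland 8.080, Highland 13.947, Central 14.427, South 6.187, East 7.067.
Rounding down: Lowland 8, Highland 13, Central 14, South 6, East 7 (total 48).
Central receives 14.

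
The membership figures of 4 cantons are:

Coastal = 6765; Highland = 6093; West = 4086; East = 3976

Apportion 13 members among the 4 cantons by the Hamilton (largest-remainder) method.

Coastal: 4, Highland: 4, West: 3, East: 2

Standard divisor: 20920 ÷ 13 ≈ 1609.231.
Standard quotas: Coastal 4.2039, Highland 3.7863, West 2.5391, East 2.4707.
Lower quotas: Coastal 4, Highland 3, West 2, East 2 (sum 11, leaving 2 seats).
Remainders in descending order: Highland 0.7863, West 0.5391, East 0.4707, Coastal 0.2039.
Largest remainders: Highland, West receive the extra seats.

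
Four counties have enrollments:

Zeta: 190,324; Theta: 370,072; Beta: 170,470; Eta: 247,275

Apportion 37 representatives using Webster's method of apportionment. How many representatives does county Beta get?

Standard divisor 978141/37 ≈ 26436.243; standard quotas: Zeta 7.199, Theta 13.999, Beta 6.448, Eta 9.354.
Rounding to the nearest integer gives 7, 14, 6, 9 = 36 seats, so the divisor must be adjusted.
With modified divisor 26100: modified quotas Zeta 7.292, Theta 14.179, Beta 6.531, Eta 9.474.
Rounding to the nearest integer: Zeta 7, Theta 14, Beta 7, Eta 9 (total 37).
Beta receives 7.

7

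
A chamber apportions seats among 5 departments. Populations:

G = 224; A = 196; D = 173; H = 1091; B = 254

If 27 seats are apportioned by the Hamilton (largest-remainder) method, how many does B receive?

Standard divisor: 1938 ÷ 27 ≈ 71.778.
Standard quotas: G 3.121, A 2.731, D 2.410, H 15.200, B 3.539.
Lower quotas: G 3, A 2, D 2, H 15, B 3 (sum 25, leaving 2 seats).
Remainders in descending order: A 0.731, B 0.539, D 0.410, H 0.200, G 0.121.
Largest remainders: A, B receive the extra seats.
B receives 4.

4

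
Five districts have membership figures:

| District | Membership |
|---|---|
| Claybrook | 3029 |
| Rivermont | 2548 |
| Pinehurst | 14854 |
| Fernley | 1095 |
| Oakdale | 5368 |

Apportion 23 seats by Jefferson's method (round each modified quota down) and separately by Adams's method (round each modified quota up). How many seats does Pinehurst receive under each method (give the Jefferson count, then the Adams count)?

Jefferson: Claybrook 2, Rivermont 2, Pinehurst 13, Fernley 1, Oakdale 5.
Adams: Claybrook 3, Rivermont 2, Pinehurst 12, Fernley 1, Oakdale 5.
Pinehurst gets 13 under Jefferson and 12 under Adams.

13 and 12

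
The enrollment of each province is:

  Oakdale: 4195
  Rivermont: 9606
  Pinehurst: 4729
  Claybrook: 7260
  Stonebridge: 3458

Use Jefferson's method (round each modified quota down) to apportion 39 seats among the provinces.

Standard divisor 29248/39 ≈ 749.949; standard quotas: Oakdale 5.594, Rivermont 12.809, Pinehurst 6.306, Claybrook 9.681, Stonebridge 4.611.
Rounding down gives 5, 12, 6, 9, 4 = 36 seats, so the divisor must be adjusted.
With modified divisor 695: modified quotas Oakdale 6.036, Rivermont 13.822, Pinehurst 6.804, Claybrook 10.446, Stonebridge 4.976.
Rounding down: Oakdale 6, Rivermont 13, Pinehurst 6, Claybrook 10, Stonebridge 4 (total 39).

Oakdale=6, Rivermont=13, Pinehurst=6, Claybrook=10, Stonebridge=4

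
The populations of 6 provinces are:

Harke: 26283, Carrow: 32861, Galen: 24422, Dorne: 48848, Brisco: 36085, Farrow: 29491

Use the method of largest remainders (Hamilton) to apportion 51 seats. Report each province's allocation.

Total 197990; standard divisor 197990/51 ≈ 3882.157.
Standard quotas: Harke 6.7702, Carrow 8.4646, Galen 6.2908, Dorne 12.5827, Brisco 9.2951, Farrow 7.5966.
Lower quotas: Harke 6, Carrow 8, Galen 6, Dorne 12, Brisco 9, Farrow 7 (sum 48, leaving 3 seats).
Remainders in descending order: Harke 0.7702, Farrow 0.5966, Dorne 0.5827, Carrow 0.4646, Brisco 0.2951, Galen 0.2908.
The surplus seats go to Harke, Farrow, Dorne.

Harke=7; Carrow=8; Galen=6; Dorne=13; Brisco=9; Farrow=8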